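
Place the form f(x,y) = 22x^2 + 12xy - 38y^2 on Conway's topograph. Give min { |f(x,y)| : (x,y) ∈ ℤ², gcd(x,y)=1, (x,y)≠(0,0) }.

descent: ρ → (-38,-12,22)
descent: ρ → (22,56,-4)  [lands on river]
river: ρ → (-4,56,22)
river: ρ → (22,32,-28)
river: ρ → (-28,24,26)
river: ρ → (26,28,-26)
river: ρ → (-26,24,28)
river: ρ → (28,32,-22)
river: ρ → (-22,56,4)
river: ρ → (4,56,-22)
river: ρ → (-22,32,28)
river: ρ → (28,24,-26)
river: ρ → (-26,28,26)
river: ρ → (26,24,-28)
river: ρ → (-28,32,22)
closes: descent 2, river 14
min |a| on river = 4

4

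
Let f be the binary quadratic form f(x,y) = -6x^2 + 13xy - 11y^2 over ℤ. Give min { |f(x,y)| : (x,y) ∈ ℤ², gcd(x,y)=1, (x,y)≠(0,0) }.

translate: b→-1 (≡-13 mod 12), so (6,-13,11)→(6,-1,4)
flip: (6,-1,4)→(4,1,6)
reduced (well bottom): (4,1,6) with a≤c, −a<b≤a
well minimum |f| = |-4| = 4 (negative-definite)

4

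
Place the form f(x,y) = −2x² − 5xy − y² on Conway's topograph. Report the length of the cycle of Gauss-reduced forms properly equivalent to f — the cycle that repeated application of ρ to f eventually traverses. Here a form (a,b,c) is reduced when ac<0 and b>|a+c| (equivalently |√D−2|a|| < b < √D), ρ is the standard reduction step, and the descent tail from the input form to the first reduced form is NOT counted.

D = 17, ⌊√D⌋ = 4
descent: ρ → (-1,3,2)  [lands on river]
river: ρ → (2,1,-2)
river: ρ → (-2,3,1)
river: ρ → (1,3,-2)
river: ρ → (-2,1,2)
river: ρ → (2,3,-1)
ρ-cycle length = 6 (tail of 1 descent step not counted)

6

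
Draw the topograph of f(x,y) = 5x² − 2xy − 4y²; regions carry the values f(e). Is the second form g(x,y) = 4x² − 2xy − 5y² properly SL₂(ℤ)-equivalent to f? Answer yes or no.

D₁ = 84, D₂ = 84
river cycle of f (length 6): (-4, 2, 5), (5, 8, -1), (-1, 8, 5), (5, 2, -4), (-4, 6, 3), (3, 6, -4)
river cycle of g (length 6): (-5, 2, 4), (4, 6, -3), (-3, 6, 4), (4, 2, -5), (-5, 8, 1), (1, 8, -5)
cycles differ ⇒ inequivalent

no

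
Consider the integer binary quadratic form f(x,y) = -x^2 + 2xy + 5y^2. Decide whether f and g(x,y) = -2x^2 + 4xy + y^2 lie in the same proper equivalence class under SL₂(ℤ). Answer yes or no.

D₁ = 24, D₂ = 24
river cycle of f (length 2): (-1, 4, 2), (2, 4, -1)
river cycle of g (length 2): (1, 4, -2), (-2, 4, 1)
cycles differ ⇒ inequivalent

no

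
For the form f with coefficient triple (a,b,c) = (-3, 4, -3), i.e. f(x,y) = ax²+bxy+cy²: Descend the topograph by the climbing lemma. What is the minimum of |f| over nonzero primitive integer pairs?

translate: b→2 (≡-4 mod 6), so (3,-4,3)→(3,2,2)
flip: (3,2,2)→(2,-2,3)
translate: b→2 (≡-2 mod 4), so (2,-2,3)→(2,2,3)
reduced (well bottom): (2,2,3) with a≤c, −a<b≤a
well minimum |f| = |-2| = 2 (negative-definite)

2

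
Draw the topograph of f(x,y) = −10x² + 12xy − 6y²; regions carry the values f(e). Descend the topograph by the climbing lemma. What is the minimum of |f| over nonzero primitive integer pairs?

translate: b→8 (≡-12 mod 20), so (10,-12,6)→(10,8,4)
flip: (10,8,4)→(4,-8,10)
translate: b→0 (≡-8 mod 8), so (4,-8,10)→(4,0,6)
reduced (well bottom): (4,0,6) with a≤c, −a<b≤a
well minimum |f| = |-4| = 4 (negative-definite)

4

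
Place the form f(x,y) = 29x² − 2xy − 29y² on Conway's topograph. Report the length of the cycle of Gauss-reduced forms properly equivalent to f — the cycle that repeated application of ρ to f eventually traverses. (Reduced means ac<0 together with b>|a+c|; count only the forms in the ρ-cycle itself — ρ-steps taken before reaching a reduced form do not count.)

D = 3368, ⌊√D⌋ = 58
descent: ρ → (-29,2,29)  [lands on river]
river: ρ → (29,56,-2)
river: ρ → (-2,56,29)
river: ρ → (29,2,-29)
river: ρ → (-29,56,2)
river: ρ → (2,56,-29)
ρ-cycle length = 6 (tail of 1 descent step not counted)

6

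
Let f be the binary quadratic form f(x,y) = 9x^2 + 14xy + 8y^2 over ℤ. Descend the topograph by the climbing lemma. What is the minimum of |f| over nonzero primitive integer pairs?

translate: b→-4 (≡14 mod 18), so (9,14,8)→(9,-4,3)
flip: (9,-4,3)→(3,4,9)
translate: b→-2 (≡4 mod 6), so (3,4,9)→(3,-2,8)
reduced (well bottom): (3,-2,8) with a≤c, −a<b≤a
well minimum = a = 3

3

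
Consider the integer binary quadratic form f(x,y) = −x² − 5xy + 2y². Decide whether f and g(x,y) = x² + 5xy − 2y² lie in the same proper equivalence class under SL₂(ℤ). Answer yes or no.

D₁ = 33, D₂ = 33
river cycle of f (length 4): (2, 5, -1), (-1, 5, 2), (2, 3, -3), (-3, 3, 2)
river cycle of g (length 4): (-2, 3, 3), (3, 3, -2), (-2, 5, 1), (1, 5, -2)
cycles differ ⇒ inequivalent

no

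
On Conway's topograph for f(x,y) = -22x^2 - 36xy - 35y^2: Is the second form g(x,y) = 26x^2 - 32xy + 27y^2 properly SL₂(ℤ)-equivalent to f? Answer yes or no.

D₁ = -1784, D₂ = -1784
f is negative-definite; reduce −f:
−f: translate: b→-8 (≡36 mod 44), so (22,36,35)→(22,-8,21)
−f: flip: (22,-8,21)→(21,8,22)
−f: reduced (well bottom): (21,8,22) with a≤c, −a<b≤a
flip sign back: reduced form of f is (-21,-8,-22)
g: translate: b→20 (≡-32 mod 52), so (26,-32,27)→(26,20,21)
g: flip: (26,20,21)→(21,-20,26)
g: reduced (well bottom): (21,-20,26) with a≤c, −a<b≤a
reduced forms (-21, -8, -22) vs (21, -20, 26) ⇒ inequivalent

no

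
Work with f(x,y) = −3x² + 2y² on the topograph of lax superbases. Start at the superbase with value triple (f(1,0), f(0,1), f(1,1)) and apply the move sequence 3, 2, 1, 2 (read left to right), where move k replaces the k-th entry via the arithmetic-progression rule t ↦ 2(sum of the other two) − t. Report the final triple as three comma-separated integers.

start (-3,2,-1) = (f(1,0),f(0,1),f(1,1))
replace slot 3: 2·((-3)+2) − (-1) = -1 → (-3,2,-1)
replace slot 2: 2·((-3)+(-1)) − 2 = -10 → (-3,-10,-1)
replace slot 1: 2·((-10)+(-1)) − (-3) = -19 → (-19,-10,-1)
replace slot 2: 2·((-19)+(-1)) − (-10) = -30 → (-19,-30,-1)

-19,-30,-1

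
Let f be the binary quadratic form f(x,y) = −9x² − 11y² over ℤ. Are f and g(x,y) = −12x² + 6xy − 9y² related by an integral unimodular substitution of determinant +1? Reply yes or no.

D₁ = -396, D₂ = -396
f is negative-definite; reduce −f:
−f: reduced (well bottom): (9,0,11) with a≤c, −a<b≤a
flip sign back: reduced form of f is (-9,0,-11)
g is negative-definite; reduce −g:
−g: flip: (12,-6,9)→(9,6,12)
−g: reduced (well bottom): (9,6,12) with a≤c, −a<b≤a
flip sign back: reduced form of g is (-9,-6,-12)
reduced forms (-9, 0, -11) vs (-9, -6, -12) ⇒ inequivalent

no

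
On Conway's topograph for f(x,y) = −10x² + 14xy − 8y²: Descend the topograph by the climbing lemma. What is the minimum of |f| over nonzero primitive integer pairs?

translate: b→6 (≡-14 mod 20), so (10,-14,8)→(10,6,4)
flip: (10,6,4)→(4,-6,10)
translate: b→2 (≡-6 mod 8), so (4,-6,10)→(4,2,8)
reduced (well bottom): (4,2,8) with a≤c, −a<b≤a
well minimum |f| = |-4| = 4 (negative-definite)

4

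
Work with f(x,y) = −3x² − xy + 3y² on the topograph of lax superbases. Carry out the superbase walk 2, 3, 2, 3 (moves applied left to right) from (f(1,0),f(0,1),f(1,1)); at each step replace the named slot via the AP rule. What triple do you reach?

start (-3,3,-1) = (f(1,0),f(0,1),f(1,1))
replace slot 2: 2·((-3)+(-1)) − 3 = -11 → (-3,-11,-1)
replace slot 3: 2·((-3)+(-11)) − (-1) = -27 → (-3,-11,-27)
replace slot 2: 2·((-3)+(-27)) − (-11) = -49 → (-3,-49,-27)
replace slot 3: 2·((-3)+(-49)) − (-27) = -77 → (-3,-49,-77)

-3,-49,-77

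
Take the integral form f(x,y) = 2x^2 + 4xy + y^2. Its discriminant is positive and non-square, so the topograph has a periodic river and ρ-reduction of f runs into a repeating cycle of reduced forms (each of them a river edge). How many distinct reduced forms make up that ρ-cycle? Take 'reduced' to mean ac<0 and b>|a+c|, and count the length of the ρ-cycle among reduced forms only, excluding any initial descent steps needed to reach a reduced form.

D = 8, ⌊√D⌋ = 2
descent: ρ → (1,2,-1)  [lands on river]
river: ρ → (-1,2,1)
ρ-cycle length = 2 (tail of 1 descent step not counted)

2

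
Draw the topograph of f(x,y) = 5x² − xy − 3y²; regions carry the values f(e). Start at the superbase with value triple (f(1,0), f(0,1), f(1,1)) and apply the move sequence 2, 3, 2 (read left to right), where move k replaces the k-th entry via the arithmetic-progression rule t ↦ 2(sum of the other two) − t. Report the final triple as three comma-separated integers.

start (5,-3,1) = (f(1,0),f(0,1),f(1,1))
replace slot 2: 2·(5+1) − (-3) = 15 → (5,15,1)
replace slot 3: 2·(5+15) − 1 = 39 → (5,15,39)
replace slot 2: 2·(5+39) − 15 = 73 → (5,73,39)

5,73,39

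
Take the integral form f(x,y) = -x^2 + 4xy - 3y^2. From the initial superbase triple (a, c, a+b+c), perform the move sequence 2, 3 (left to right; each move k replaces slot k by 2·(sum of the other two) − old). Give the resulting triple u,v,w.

start (-1,-3,0) = (f(1,0),f(0,1),f(1,1))
replace slot 2: 2·((-1)+0) − (-3) = 1 → (-1,1,0)
replace slot 3: 2·((-1)+1) − 0 = 0 → (-1,1,0)

-1,1,0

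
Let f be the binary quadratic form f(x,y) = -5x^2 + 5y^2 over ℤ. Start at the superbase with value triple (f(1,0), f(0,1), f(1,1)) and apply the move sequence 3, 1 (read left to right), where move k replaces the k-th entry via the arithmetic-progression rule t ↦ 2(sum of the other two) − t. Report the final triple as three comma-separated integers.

start (-5,5,0) = (f(1,0),f(0,1),f(1,1))
replace slot 3: 2·((-5)+5) − 0 = 0 → (-5,5,0)
replace slot 1: 2·(5+0) − (-5) = 15 → (15,5,0)

15,5,0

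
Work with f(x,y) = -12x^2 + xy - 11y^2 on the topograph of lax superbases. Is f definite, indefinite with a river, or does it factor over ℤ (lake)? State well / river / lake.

D = b²−4ac = 1² − 4·(-12)·(-11) = -527
D < 0 ⇒ definite ⇒ every region one sign ⇒ single well

well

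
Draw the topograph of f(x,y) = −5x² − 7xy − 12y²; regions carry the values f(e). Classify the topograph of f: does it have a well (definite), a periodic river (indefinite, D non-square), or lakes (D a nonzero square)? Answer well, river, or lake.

D = b²−4ac = (-7)² − 4·(-5)·(-12) = -191
D < 0 ⇒ definite ⇒ every region one sign ⇒ single well

well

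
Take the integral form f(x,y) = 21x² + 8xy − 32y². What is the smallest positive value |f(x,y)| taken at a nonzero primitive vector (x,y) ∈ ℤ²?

descent: ρ → (-32,-8,21)
descent: ρ → (21,50,-3)  [lands on river]
river: ρ → (-3,52,4)
river: ρ → (4,52,-3)
river: ρ → (-3,50,21)
river: ρ → (21,34,-19)
river: ρ → (-19,42,13)
river: ρ → (13,36,-28)
river: ρ → (-28,20,21)
river: ρ → (21,22,-27)
river: ρ → (-27,32,16)
river: ρ → (16,32,-27)
river: ρ → (-27,22,21)
river: ρ → (21,20,-28)
river: ρ → (-28,36,13)
river: ρ → (13,42,-19)
river: ρ → (-19,34,21)
closes: descent 2, river 16
min |a| on river = 3

3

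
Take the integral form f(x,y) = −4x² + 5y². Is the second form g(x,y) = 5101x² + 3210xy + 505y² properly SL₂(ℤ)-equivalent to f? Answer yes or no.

D₁ = 80, D₂ = 80
river cycle of f (length 2): (-4, 8, 1), (1, 8, -4)
river cycle of g (length 2): (1, 8, -4), (-4, 8, 1)
cycles coincide ⇒ equivalent

yes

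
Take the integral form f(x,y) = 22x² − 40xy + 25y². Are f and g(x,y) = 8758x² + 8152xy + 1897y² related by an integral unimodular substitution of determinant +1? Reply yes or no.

D₁ = -600, D₂ = -600
f: translate: b→4 (≡-40 mod 44), so (22,-40,25)→(22,4,7)
f: flip: (22,4,7)→(7,-4,22)
f: reduced (well bottom): (7,-4,22) with a≤c, −a<b≤a
g: flip: (8758,8152,1897)→(1897,-8152,8758)
g: translate: b→-564 (≡-8152 mod 3794), so (1897,-8152,8758)→(1897,-564,42)
g: flip: (1897,-564,42)→(42,564,1897)
g: translate: b→-24 (≡564 mod 84), so (42,564,1897)→(42,-24,7)
g: flip: (42,-24,7)→(7,24,42)
g: translate: b→-4 (≡24 mod 14), so (7,24,42)→(7,-4,22)
g: reduced (well bottom): (7,-4,22) with a≤c, −a<b≤a
reduced forms (7, -4, 22) vs (7, -4, 22) ⇒ equivalent

yes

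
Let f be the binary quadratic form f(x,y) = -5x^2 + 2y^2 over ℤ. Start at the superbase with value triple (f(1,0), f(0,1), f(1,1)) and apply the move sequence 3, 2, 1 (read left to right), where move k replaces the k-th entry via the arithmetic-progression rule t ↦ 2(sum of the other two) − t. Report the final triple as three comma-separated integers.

start (-5,2,-3) = (f(1,0),f(0,1),f(1,1))
replace slot 3: 2·((-5)+2) − (-3) = -3 → (-5,2,-3)
replace slot 2: 2·((-5)+(-3)) − 2 = -18 → (-5,-18,-3)
replace slot 1: 2·((-18)+(-3)) − (-5) = -37 → (-37,-18,-3)

-37,-18,-3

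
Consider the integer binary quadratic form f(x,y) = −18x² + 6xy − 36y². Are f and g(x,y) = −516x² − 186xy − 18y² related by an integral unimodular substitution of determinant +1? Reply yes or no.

D₁ = -2556, D₂ = -2556
f is negative-definite; reduce −f:
−f: reduced (well bottom): (18,-6,36) with a≤c, −a<b≤a
flip sign back: reduced form of f is (-18,6,-36)
g is negative-definite; reduce −g:
−g: flip: (516,186,18)→(18,-186,516)
−g: translate: b→-6 (≡-186 mod 36), so (18,-186,516)→(18,-6,36)
−g: reduced (well bottom): (18,-6,36) with a≤c, −a<b≤a
flip sign back: reduced form of g is (-18,6,-36)
reduced forms (-18, 6, -36) vs (-18, 6, -36) ⇒ equivalent

yes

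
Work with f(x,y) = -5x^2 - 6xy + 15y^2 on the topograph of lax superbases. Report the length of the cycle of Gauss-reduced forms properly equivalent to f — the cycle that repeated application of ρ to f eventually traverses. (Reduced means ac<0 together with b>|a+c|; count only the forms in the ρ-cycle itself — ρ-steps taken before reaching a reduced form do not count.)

D = 336, ⌊√D⌋ = 18
descent: ρ → (15,6,-5)
descent: ρ → (-5,14,7)  [lands on river]
river: ρ → (7,14,-5)
river: ρ → (-5,16,4)
river: ρ → (4,16,-5)
ρ-cycle length = 4 (tail of 2 descent steps not counted)

4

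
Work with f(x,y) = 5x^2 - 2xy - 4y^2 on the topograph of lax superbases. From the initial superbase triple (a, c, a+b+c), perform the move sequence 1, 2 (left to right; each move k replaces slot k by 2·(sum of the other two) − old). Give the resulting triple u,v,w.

start (5,-4,-1) = (f(1,0),f(0,1),f(1,1))
replace slot 1: 2·((-4)+(-1)) − 5 = -15 → (-15,-4,-1)
replace slot 2: 2·((-15)+(-1)) − (-4) = -28 → (-15,-28,-1)

-15,-28,-1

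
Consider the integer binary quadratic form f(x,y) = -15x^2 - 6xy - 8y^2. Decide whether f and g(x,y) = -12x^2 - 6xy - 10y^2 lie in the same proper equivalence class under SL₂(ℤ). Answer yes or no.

D₁ = -444, D₂ = -444
f is negative-definite; reduce −f:
−f: flip: (15,6,8)→(8,-6,15)
−f: reduced (well bottom): (8,-6,15) with a≤c, −a<b≤a
flip sign back: reduced form of f is (-8,6,-15)
g is negative-definite; reduce −g:
−g: flip: (12,6,10)→(10,-6,12)
−g: reduced (well bottom): (10,-6,12) with a≤c, −a<b≤a
flip sign back: reduced form of g is (-10,6,-12)
reduced forms (-8, 6, -15) vs (-10, 6, -12) ⇒ inequivalent

no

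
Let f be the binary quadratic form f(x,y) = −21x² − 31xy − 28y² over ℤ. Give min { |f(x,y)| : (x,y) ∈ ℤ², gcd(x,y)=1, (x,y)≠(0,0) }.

translate: b→-11 (≡31 mod 42), so (21,31,28)→(21,-11,18)
flip: (21,-11,18)→(18,11,21)
reduced (well bottom): (18,11,21) with a≤c, −a<b≤a
well minimum |f| = |-18| = 18 (negative-definite)

18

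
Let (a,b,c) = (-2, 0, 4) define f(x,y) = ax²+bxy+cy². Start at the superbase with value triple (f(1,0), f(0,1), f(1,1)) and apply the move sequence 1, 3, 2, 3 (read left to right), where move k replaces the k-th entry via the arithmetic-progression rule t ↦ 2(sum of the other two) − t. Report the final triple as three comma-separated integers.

start (-2,4,2) = (f(1,0),f(0,1),f(1,1))
replace slot 1: 2·(4+2) − (-2) = 14 → (14,4,2)
replace slot 3: 2·(14+4) − 2 = 34 → (14,4,34)
replace slot 2: 2·(14+34) − 4 = 92 → (14,92,34)
replace slot 3: 2·(14+92) − 34 = 178 → (14,92,178)

14,92,178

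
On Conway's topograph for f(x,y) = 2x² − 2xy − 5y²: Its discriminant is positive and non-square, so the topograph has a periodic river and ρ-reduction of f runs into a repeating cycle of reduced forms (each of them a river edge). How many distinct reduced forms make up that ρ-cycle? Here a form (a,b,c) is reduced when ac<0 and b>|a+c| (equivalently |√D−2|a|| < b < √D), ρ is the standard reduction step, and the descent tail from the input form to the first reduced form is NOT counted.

D = 44, ⌊√D⌋ = 6
descent: ρ → (-5,2,2)
descent: ρ → (2,6,-1)  [lands on river]
river: ρ → (-1,6,2)
ρ-cycle length = 2 (tail of 2 descent steps not counted)

2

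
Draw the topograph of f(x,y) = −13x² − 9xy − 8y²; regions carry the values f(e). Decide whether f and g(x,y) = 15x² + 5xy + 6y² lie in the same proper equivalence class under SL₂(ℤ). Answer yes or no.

D₁ = -335, D₂ = -335
f is negative-definite; reduce −f:
−f: flip: (13,9,8)→(8,-9,13)
−f: translate: b→7 (≡-9 mod 16), so (8,-9,13)→(8,7,12)
−f: reduced (well bottom): (8,7,12) with a≤c, −a<b≤a
flip sign back: reduced form of f is (-8,-7,-12)
g: flip: (15,5,6)→(6,-5,15)
g: reduced (well bottom): (6,-5,15) with a≤c, −a<b≤a
reduced forms (-8, -7, -12) vs (6, -5, 15) ⇒ inequivalent

no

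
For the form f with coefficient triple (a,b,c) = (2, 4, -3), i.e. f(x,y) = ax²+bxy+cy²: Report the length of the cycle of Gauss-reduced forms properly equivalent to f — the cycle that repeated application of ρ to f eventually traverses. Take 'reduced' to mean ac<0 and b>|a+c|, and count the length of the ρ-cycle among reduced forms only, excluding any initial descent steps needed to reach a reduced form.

D = 40, ⌊√D⌋ = 6
river: ρ → (-3,2,3)
river: ρ → (3,4,-2)
river: ρ → (-2,4,3)
river: ρ → (3,2,-3)
river: ρ → (-3,4,2)
river: ρ → (2,4,-3)
ρ-cycle length = 6 (tail of 0 descent steps not counted)

6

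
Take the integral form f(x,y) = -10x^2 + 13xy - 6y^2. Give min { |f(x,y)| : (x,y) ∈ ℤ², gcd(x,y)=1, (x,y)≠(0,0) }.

translate: b→7 (≡-13 mod 20), so (10,-13,6)→(10,7,3)
flip: (10,7,3)→(3,-7,10)
translate: b→-1 (≡-7 mod 6), so (3,-7,10)→(3,-1,6)
reduced (well bottom): (3,-1,6) with a≤c, −a<b≤a
well minimum |f| = |-3| = 3 (negative-definite)

3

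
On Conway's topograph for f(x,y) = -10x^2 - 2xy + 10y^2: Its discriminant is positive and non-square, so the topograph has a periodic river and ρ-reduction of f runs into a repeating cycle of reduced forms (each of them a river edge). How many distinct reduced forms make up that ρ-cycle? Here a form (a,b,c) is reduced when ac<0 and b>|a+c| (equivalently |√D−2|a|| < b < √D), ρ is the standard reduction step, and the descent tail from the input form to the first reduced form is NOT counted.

D = 404, ⌊√D⌋ = 20
descent: ρ → (10,2,-10)  [lands on river]
river: ρ → (-10,18,2)
river: ρ → (2,18,-10)
river: ρ → (-10,2,10)
river: ρ → (10,18,-2)
river: ρ → (-2,18,10)
ρ-cycle length = 6 (tail of 1 descent step not counted)

6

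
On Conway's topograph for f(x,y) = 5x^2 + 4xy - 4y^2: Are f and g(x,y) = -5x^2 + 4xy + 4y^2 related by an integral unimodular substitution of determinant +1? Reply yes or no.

D₁ = 96, D₂ = 96
river cycle of f (length 4): (-4, 4, 5), (5, 6, -3), (-3, 6, 5), (5, 4, -4)
river cycle of g (length 4): (4, 4, -5), (-5, 6, 3), (3, 6, -5), (-5, 4, 4)
cycles differ ⇒ inequivalent

no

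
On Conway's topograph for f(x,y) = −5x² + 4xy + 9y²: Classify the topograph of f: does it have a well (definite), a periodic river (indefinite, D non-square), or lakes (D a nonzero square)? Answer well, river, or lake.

D = b²−4ac = 4² − 4·(-5)·9 = 196
D = 14² is a perfect square ⇒ form factors over ℤ ⇒ lakes

lake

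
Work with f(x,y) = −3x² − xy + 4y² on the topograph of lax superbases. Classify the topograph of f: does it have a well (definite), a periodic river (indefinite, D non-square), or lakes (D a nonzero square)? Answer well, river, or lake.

D = b²−4ac = (-1)² − 4·(-3)·4 = 49
D = 7² is a perfect square ⇒ form factors over ℤ ⇒ lakes

lake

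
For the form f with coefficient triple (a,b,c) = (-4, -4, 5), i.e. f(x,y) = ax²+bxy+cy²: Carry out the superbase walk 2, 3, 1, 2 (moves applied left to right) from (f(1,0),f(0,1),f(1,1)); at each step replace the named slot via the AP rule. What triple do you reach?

start (-4,5,-3) = (f(1,0),f(0,1),f(1,1))
replace slot 2: 2·((-4)+(-3)) − 5 = -19 → (-4,-19,-3)
replace slot 3: 2·((-4)+(-19)) − (-3) = -43 → (-4,-19,-43)
replace slot 1: 2·((-19)+(-43)) − (-4) = -120 → (-120,-19,-43)
replace slot 2: 2·((-120)+(-43)) − (-19) = -307 → (-120,-307,-43)

-120,-307,-43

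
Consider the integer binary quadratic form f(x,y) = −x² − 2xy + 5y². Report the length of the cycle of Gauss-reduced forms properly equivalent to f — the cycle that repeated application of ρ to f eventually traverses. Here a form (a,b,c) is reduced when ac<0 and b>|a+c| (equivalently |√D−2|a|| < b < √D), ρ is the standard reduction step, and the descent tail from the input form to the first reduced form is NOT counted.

D = 24, ⌊√D⌋ = 4
descent: ρ → (5,2,-1)
descent: ρ → (-1,4,2)  [lands on river]
river: ρ → (2,4,-1)
ρ-cycle length = 2 (tail of 2 descent steps not counted)

2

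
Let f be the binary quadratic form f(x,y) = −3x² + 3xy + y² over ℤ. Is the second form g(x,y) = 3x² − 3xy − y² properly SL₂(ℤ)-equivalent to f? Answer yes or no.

D₁ = 21, D₂ = 21
river cycle of f (length 2): (1, 3, -3), (-3, 3, 1)
river cycle of g (length 2): (-1, 3, 3), (3, 3, -1)
cycles differ ⇒ inequivalent

no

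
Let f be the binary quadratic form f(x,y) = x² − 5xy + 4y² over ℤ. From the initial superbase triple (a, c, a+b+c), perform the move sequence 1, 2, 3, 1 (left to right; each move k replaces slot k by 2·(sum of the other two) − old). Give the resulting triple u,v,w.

start (1,4,0) = (f(1,0),f(0,1),f(1,1))
replace slot 1: 2·(4+0) − 1 = 7 → (7,4,0)
replace slot 2: 2·(7+0) − 4 = 10 → (7,10,0)
replace slot 3: 2·(7+10) − 0 = 34 → (7,10,34)
replace slot 1: 2·(10+34) − 7 = 81 → (81,10,34)

81,10,34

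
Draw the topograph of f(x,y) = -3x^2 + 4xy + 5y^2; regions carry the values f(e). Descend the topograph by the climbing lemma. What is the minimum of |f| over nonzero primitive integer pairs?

river: ρ → (5,6,-2)
river: ρ → (-2,6,5)
river: ρ → (5,4,-3)
river: ρ → (-3,8,1)
river: ρ → (1,8,-3)
river: ρ → (-3,4,5)
closes: descent 0, river 6
min |a| on river = 1

1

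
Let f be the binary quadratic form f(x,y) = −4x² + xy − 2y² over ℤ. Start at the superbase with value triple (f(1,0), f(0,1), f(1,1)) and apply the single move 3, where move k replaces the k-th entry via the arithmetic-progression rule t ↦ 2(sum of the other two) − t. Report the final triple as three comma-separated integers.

start (-4,-2,-5) = (f(1,0),f(0,1),f(1,1))
replace slot 3: 2·((-4)+(-2)) − (-5) = -7 → (-4,-2,-7)

-4,-2,-7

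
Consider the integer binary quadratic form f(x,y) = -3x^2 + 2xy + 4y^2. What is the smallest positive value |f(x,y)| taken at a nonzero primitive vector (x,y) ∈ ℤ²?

river: ρ → (4,6,-1)
river: ρ → (-1,6,4)
river: ρ → (4,2,-3)
river: ρ → (-3,4,3)
river: ρ → (3,2,-4)
river: ρ → (-4,6,1)
river: ρ → (1,6,-4)
river: ρ → (-4,2,3)
river: ρ → (3,4,-3)
river: ρ → (-3,2,4)
closes: descent 0, river 10
min |a| on river = 1

1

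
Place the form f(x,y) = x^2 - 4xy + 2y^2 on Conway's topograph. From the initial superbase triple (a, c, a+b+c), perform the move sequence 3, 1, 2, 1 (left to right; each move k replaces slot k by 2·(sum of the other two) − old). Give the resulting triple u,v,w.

start (1,2,-1) = (f(1,0),f(0,1),f(1,1))
replace slot 3: 2·(1+2) − (-1) = 7 → (1,2,7)
replace slot 1: 2·(2+7) − 1 = 17 → (17,2,7)
replace slot 2: 2·(17+7) − 2 = 46 → (17,46,7)
replace slot 1: 2·(46+7) − 17 = 89 → (89,46,7)

89,46,7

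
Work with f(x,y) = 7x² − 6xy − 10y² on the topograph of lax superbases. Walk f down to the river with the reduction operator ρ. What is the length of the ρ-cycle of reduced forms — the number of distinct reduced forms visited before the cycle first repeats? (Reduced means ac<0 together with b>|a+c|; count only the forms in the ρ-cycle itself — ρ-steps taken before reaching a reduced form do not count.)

D = 316, ⌊√D⌋ = 17
descent: ρ → (-10,6,7)  [lands on river]
river: ρ → (7,8,-9)
river: ρ → (-9,10,6)
river: ρ → (6,14,-5)
river: ρ → (-5,16,3)
river: ρ → (3,14,-10)
ρ-cycle length = 6 (tail of 1 descent step not counted)

6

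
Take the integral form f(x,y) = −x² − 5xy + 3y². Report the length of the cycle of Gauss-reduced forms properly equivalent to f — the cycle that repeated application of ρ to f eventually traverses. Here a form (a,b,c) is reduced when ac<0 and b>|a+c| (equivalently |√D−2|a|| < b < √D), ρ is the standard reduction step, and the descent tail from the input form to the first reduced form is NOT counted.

D = 37, ⌊√D⌋ = 6
descent: ρ → (3,5,-1)  [lands on river]
river: ρ → (-1,5,3)
river: ρ → (3,1,-3)
river: ρ → (-3,5,1)
river: ρ → (1,5,-3)
river: ρ → (-3,1,3)
ρ-cycle length = 6 (tail of 1 descent step not counted)

6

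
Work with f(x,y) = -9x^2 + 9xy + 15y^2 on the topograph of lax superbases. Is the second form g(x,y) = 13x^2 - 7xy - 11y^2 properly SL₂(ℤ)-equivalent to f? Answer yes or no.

D₁ = 621, D₂ = 621
river cycle of f (length 4): (15, 21, -3), (-3, 21, 15), (15, 9, -9), (-9, 9, 15)
river cycle of g (length 4): (-11, 7, 13), (13, 19, -5), (-5, 21, 9), (9, 15, -11)
cycles differ ⇒ inequivalent

no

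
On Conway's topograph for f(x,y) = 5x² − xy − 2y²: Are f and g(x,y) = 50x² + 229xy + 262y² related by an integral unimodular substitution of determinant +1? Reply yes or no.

D₁ = 41, D₂ = 41
river cycle of f (length 10): (-2, 5, 2), (2, 3, -4), (-4, 5, 1), (1, 5, -4), (-4, 3, 2), (2, 5, -2), (-2, 3, 4), (4, 5, -1), (-1, 5, 4), (4, 3, -2)
river cycle of g (length 10): (4, 3, -2), (-2, 5, 2), (2, 3, -4), (-4, 5, 1), (1, 5, -4), (-4, 3, 2), (2, 5, -2), (-2, 3, 4), (4, 5, -1), (-1, 5, 4)
cycles coincide ⇒ equivalent

yes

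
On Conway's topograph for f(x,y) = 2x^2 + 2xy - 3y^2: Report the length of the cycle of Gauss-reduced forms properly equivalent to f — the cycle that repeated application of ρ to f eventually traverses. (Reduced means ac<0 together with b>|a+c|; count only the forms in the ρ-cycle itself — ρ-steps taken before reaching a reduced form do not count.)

D = 28, ⌊√D⌋ = 5
river: ρ → (-3,4,1)
river: ρ → (1,4,-3)
river: ρ → (-3,2,2)
river: ρ → (2,2,-3)
ρ-cycle length = 4 (tail of 0 descent steps not counted)

4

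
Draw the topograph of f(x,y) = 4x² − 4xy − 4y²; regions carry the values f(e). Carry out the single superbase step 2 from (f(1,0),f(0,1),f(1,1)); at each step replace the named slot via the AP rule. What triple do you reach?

start (4,-4,-4) = (f(1,0),f(0,1),f(1,1))
replace slot 2: 2·(4+(-4)) − (-4) = 4 → (4,4,-4)

4,4,-4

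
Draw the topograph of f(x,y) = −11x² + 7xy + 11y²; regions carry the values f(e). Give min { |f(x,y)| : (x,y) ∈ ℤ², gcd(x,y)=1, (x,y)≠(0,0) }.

river: ρ → (11,15,-7)
river: ρ → (-7,13,13)
river: ρ → (13,13,-7)
river: ρ → (-7,15,11)
river: ρ → (11,7,-11)
river: ρ → (-11,15,7)
river: ρ → (7,13,-13)
river: ρ → (-13,13,7)
river: ρ → (7,15,-11)
river: ρ → (-11,7,11)
closes: descent 0, river 10
min |a| on river = 7

7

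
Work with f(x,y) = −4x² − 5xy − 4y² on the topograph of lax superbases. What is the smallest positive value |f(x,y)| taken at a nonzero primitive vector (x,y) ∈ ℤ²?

translate: b→-3 (≡5 mod 8), so (4,5,4)→(4,-3,3)
flip: (4,-3,3)→(3,3,4)
reduced (well bottom): (3,3,4) with a≤c, −a<b≤a
well minimum |f| = |-3| = 3 (negative-definite)

3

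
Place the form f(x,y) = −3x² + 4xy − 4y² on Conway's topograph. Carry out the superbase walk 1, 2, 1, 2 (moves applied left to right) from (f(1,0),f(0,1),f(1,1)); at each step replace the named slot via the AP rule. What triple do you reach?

start (-3,-4,-3) = (f(1,0),f(0,1),f(1,1))
replace slot 1: 2·((-4)+(-3)) − (-3) = -11 → (-11,-4,-3)
replace slot 2: 2·((-11)+(-3)) − (-4) = -24 → (-11,-24,-3)
replace slot 1: 2·((-24)+(-3)) − (-11) = -43 → (-43,-24,-3)
replace slot 2: 2·((-43)+(-3)) − (-24) = -68 → (-43,-68,-3)

-43,-68,-3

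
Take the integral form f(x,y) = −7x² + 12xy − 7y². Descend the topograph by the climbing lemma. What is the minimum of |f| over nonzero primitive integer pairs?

translate: b→2 (≡-12 mod 14), so (7,-12,7)→(7,2,2)
flip: (7,2,2)→(2,-2,7)
translate: b→2 (≡-2 mod 4), so (2,-2,7)→(2,2,7)
reduced (well bottom): (2,2,7) with a≤c, −a<b≤a
well minimum |f| = |-2| = 2 (negative-definite)

2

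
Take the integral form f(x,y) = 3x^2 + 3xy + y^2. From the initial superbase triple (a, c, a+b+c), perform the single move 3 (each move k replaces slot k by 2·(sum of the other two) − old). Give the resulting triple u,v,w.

start (3,1,7) = (f(1,0),f(0,1),f(1,1))
replace slot 3: 2·(3+1) − 7 = 1 → (3,1,1)

3,1,1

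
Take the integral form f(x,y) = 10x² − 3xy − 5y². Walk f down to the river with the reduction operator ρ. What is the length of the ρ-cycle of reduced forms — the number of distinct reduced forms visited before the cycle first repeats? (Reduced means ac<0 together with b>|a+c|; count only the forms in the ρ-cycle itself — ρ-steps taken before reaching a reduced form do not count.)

D = 209, ⌊√D⌋ = 14
descent: ρ → (-5,13,2)  [lands on river]
river: ρ → (2,11,-11)
river: ρ → (-11,11,2)
river: ρ → (2,13,-5)
river: ρ → (-5,7,8)
river: ρ → (8,9,-4)
river: ρ → (-4,7,10)
river: ρ → (10,13,-1)
river: ρ → (-1,13,10)
river: ρ → (10,7,-4)
river: ρ → (-4,9,8)
river: ρ → (8,7,-5)
ρ-cycle length = 12 (tail of 1 descent step not counted)

12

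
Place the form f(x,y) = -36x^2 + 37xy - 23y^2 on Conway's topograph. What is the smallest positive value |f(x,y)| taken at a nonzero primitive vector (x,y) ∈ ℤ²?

translate: b→35 (≡-37 mod 72), so (36,-37,23)→(36,35,22)
flip: (36,35,22)→(22,-35,36)
translate: b→9 (≡-35 mod 44), so (22,-35,36)→(22,9,23)
reduced (well bottom): (22,9,23) with a≤c, −a<b≤a
well minimum |f| = |-22| = 22 (negative-definite)

22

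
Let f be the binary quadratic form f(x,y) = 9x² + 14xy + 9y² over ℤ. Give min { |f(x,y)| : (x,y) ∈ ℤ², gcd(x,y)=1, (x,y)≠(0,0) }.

translate: b→-4 (≡14 mod 18), so (9,14,9)→(9,-4,4)
flip: (9,-4,4)→(4,4,9)
reduced (well bottom): (4,4,9) with a≤c, −a<b≤a
well minimum = a = 4

4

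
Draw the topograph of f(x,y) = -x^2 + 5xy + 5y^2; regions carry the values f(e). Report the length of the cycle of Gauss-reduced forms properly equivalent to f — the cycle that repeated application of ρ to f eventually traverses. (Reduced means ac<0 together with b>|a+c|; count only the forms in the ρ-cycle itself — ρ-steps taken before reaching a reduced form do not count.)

D = 45, ⌊√D⌋ = 6
river: ρ → (5,5,-1)
river: ρ → (-1,5,5)
ρ-cycle length = 2 (tail of 0 descent steps not counted)

2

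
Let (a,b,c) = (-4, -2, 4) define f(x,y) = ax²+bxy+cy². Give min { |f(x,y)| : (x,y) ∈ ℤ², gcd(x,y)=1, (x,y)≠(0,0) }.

descent: ρ → (4,2,-4)  [lands on river]
river: ρ → (-4,6,2)
river: ρ → (2,6,-4)
river: ρ → (-4,2,4)
river: ρ → (4,6,-2)
river: ρ → (-2,6,4)
closes: descent 1, river 6
min |a| on river = 2

2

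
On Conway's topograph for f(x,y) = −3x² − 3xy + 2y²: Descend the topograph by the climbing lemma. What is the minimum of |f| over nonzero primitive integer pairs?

descent: ρ → (2,3,-3)  [lands on river]
river: ρ → (-3,3,2)
river: ρ → (2,5,-1)
river: ρ → (-1,5,2)
closes: descent 1, river 4
min |a| on river = 1

1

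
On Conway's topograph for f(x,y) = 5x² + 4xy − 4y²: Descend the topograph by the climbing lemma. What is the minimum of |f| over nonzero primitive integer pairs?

river: ρ → (-4,4,5)
river: ρ → (5,6,-3)
river: ρ → (-3,6,5)
river: ρ → (5,4,-4)
closes: descent 0, river 4
min |a| on river = 3

3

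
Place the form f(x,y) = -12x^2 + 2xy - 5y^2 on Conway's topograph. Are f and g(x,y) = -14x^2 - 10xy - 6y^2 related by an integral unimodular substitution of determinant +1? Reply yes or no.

D₁ = -236, D₂ = -236
f is negative-definite; reduce −f:
−f: flip: (12,-2,5)→(5,2,12)
−f: reduced (well bottom): (5,2,12) with a≤c, −a<b≤a
flip sign back: reduced form of f is (-5,-2,-12)
g is negative-definite; reduce −g:
−g: flip: (14,10,6)→(6,-10,14)
−g: translate: b→2 (≡-10 mod 12), so (6,-10,14)→(6,2,10)
−g: reduced (well bottom): (6,2,10) with a≤c, −a<b≤a
flip sign back: reduced form of g is (-6,-2,-10)
reduced forms (-5, -2, -12) vs (-6, -2, -10) ⇒ inequivalent

no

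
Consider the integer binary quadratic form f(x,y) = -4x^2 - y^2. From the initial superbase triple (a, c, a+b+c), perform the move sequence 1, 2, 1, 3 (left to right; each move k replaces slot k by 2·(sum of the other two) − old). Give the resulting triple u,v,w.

start (-4,-1,-5) = (f(1,0),f(0,1),f(1,1))
replace slot 1: 2·((-1)+(-5)) − (-4) = -8 → (-8,-1,-5)
replace slot 2: 2·((-8)+(-5)) − (-1) = -25 → (-8,-25,-5)
replace slot 1: 2·((-25)+(-5)) − (-8) = -52 → (-52,-25,-5)
replace slot 3: 2·((-52)+(-25)) − (-5) = -149 → (-52,-25,-149)

-52,-25,-149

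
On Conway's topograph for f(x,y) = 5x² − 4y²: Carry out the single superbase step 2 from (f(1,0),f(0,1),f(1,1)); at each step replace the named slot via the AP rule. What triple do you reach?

start (5,-4,1) = (f(1,0),f(0,1),f(1,1))
replace slot 2: 2·(5+1) − (-4) = 16 → (5,16,1)

5,16,1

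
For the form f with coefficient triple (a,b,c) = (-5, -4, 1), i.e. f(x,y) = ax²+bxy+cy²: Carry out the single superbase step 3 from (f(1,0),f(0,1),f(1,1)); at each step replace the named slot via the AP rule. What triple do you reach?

start (-5,1,-8) = (f(1,0),f(0,1),f(1,1))
replace slot 3: 2·((-5)+1) − (-8) = 0 → (-5,1,0)

-5,1,0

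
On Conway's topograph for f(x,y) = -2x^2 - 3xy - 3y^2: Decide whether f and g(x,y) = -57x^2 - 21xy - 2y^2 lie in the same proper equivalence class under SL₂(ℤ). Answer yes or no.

D₁ = -15, D₂ = -15
f is negative-definite; reduce −f:
−f: translate: b→-1 (≡3 mod 4), so (2,3,3)→(2,-1,2)
−f: flip: (2,-1,2)→(2,1,2)
−f: reduced (well bottom): (2,1,2) with a≤c, −a<b≤a
flip sign back: reduced form of f is (-2,-1,-2)
g is negative-definite; reduce −g:
−g: flip: (57,21,2)→(2,-21,57)
−g: translate: b→-1 (≡-21 mod 4), so (2,-21,57)→(2,-1,2)
−g: flip: (2,-1,2)→(2,1,2)
−g: reduced (well bottom): (2,1,2) with a≤c, −a<b≤a
flip sign back: reduced form of g is (-2,-1,-2)
reduced forms (-2, -1, -2) vs (-2, -1, -2) ⇒ equivalent

yes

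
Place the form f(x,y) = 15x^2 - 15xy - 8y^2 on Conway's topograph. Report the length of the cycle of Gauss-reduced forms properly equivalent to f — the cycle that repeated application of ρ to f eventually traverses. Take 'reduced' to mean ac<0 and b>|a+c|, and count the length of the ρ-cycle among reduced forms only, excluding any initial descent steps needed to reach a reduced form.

D = 705, ⌊√D⌋ = 26
descent: ρ → (-8,15,15)  [lands on river]
river: ρ → (15,15,-8)
river: ρ → (-8,17,13)
river: ρ → (13,9,-12)
river: ρ → (-12,15,10)
river: ρ → (10,25,-2)
river: ρ → (-2,23,22)
river: ρ → (22,21,-3)
river: ρ → (-3,21,22)
river: ρ → (22,23,-2)
river: ρ → (-2,25,10)
river: ρ → (10,15,-12)
river: ρ → (-12,9,13)
river: ρ → (13,17,-8)
ρ-cycle length = 14 (tail of 1 descent step not counted)

14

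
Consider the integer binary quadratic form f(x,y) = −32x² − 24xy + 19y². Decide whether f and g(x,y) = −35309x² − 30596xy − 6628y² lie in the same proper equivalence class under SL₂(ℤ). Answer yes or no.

D₁ = 3008, D₂ = 3008
river cycle of f (length 8): (19, 24, -32), (-32, 40, 11), (11, 48, -16), (-16, 48, 11), (11, 40, -32), (-32, 24, 19), (19, 52, -4), (-4, 52, 19)
river cycle of g (length 8): (19, 24, -32), (-32, 40, 11), (11, 48, -16), (-16, 48, 11), (11, 40, -32), (-32, 24, 19), (19, 52, -4), (-4, 52, 19)
cycles coincide ⇒ equivalent

yes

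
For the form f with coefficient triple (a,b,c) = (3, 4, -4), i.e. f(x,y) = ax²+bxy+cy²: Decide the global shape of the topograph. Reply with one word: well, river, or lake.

D = b²−4ac = 4² − 4·3·(-4) = 64
D = 8² is a perfect square ⇒ form factors over ℤ ⇒ lakes

lake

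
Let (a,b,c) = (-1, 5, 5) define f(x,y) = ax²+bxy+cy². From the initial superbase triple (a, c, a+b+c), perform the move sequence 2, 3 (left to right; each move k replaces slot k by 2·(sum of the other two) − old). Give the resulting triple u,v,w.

start (-1,5,9) = (f(1,0),f(0,1),f(1,1))
replace slot 2: 2·((-1)+9) − 5 = 11 → (-1,11,9)
replace slot 3: 2·((-1)+11) − 9 = 11 → (-1,11,11)

-1,11,11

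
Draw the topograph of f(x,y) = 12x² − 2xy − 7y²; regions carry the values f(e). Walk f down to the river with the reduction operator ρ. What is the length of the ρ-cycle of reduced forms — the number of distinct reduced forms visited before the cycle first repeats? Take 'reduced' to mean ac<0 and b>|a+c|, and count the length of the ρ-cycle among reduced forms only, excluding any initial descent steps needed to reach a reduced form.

D = 340, ⌊√D⌋ = 18
descent: ρ → (-7,16,3)  [lands on river]
river: ρ → (3,14,-12)
river: ρ → (-12,10,5)
river: ρ → (5,10,-12)
river: ρ → (-12,14,3)
river: ρ → (3,16,-7)
river: ρ → (-7,12,7)
river: ρ → (7,16,-3)
river: ρ → (-3,14,12)
river: ρ → (12,10,-5)
river: ρ → (-5,10,12)
river: ρ → (12,14,-3)
river: ρ → (-3,16,7)
river: ρ → (7,12,-7)
ρ-cycle length = 14 (tail of 1 descent step not counted)

14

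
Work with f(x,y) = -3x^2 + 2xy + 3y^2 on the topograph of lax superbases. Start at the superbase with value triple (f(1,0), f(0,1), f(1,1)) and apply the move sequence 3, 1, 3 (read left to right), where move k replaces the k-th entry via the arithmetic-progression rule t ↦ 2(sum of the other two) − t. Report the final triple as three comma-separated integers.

start (-3,3,2) = (f(1,0),f(0,1),f(1,1))
replace slot 3: 2·((-3)+3) − 2 = -2 → (-3,3,-2)
replace slot 1: 2·(3+(-2)) − (-3) = 5 → (5,3,-2)
replace slot 3: 2·(5+3) − (-2) = 18 → (5,3,18)

5,3,18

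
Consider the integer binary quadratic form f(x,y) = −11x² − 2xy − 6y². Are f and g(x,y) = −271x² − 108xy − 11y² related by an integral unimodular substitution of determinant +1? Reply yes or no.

D₁ = -260, D₂ = -260
f is negative-definite; reduce −f:
−f: flip: (11,2,6)→(6,-2,11)
−f: reduced (well bottom): (6,-2,11) with a≤c, −a<b≤a
flip sign back: reduced form of f is (-6,2,-11)
g is negative-definite; reduce −g:
−g: flip: (271,108,11)→(11,-108,271)
−g: translate: b→2 (≡-108 mod 22), so (11,-108,271)→(11,2,6)
−g: flip: (11,2,6)→(6,-2,11)
−g: reduced (well bottom): (6,-2,11) with a≤c, −a<b≤a
flip sign back: reduced form of g is (-6,2,-11)
reduced forms (-6, 2, -11) vs (-6, 2, -11) ⇒ equivalent

yes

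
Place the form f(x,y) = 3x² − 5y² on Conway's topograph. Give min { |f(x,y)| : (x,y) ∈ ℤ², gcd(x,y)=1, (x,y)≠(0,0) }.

descent: ρ → (-5,0,3)
descent: ρ → (3,6,-2)  [lands on river]
river: ρ → (-2,6,3)
closes: descent 2, river 2
min |a| on river = 2

2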